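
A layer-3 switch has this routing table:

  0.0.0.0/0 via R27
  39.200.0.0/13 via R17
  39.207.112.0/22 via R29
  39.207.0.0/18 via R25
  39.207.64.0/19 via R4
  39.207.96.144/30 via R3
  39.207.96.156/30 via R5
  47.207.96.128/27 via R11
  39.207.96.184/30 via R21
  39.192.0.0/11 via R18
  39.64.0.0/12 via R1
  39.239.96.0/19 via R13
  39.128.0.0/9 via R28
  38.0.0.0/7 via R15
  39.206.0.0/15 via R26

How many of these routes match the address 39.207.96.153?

6

Prefixes containing 39.207.96.153:
  0.0.0.0/0 (default, matches everything)
  38.0.0.0/7 (38.0.0.0 - 39.255.255.255)
  39.128.0.0/9 (39.128.0.0 - 39.255.255.255)
  39.192.0.0/11 (39.192.0.0 - 39.223.255.255)
  39.200.0.0/13 (39.200.0.0 - 39.207.255.255)
  39.206.0.0/15 (39.206.0.0 - 39.207.255.255)
Total matching entries: 6.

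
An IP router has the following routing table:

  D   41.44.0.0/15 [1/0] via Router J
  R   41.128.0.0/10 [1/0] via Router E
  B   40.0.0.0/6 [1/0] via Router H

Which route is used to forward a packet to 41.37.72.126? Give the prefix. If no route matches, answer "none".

Entries matching 41.37.72.126:
  40.0.0.0/6 (40.0.0.0 - 43.255.255.255)
Most specific is 40.0.0.0/6.

40.0.0.0/6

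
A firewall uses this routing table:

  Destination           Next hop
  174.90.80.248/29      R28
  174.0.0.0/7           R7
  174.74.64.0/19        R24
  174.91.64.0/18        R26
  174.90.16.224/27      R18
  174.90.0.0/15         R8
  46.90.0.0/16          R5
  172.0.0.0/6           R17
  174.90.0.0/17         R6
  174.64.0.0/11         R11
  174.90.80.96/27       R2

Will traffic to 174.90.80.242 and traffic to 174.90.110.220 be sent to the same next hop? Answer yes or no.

yes

174.90.80.242: longest match 174.90.0.0/17 -> R6
174.90.110.220: longest match 174.90.0.0/17 -> R6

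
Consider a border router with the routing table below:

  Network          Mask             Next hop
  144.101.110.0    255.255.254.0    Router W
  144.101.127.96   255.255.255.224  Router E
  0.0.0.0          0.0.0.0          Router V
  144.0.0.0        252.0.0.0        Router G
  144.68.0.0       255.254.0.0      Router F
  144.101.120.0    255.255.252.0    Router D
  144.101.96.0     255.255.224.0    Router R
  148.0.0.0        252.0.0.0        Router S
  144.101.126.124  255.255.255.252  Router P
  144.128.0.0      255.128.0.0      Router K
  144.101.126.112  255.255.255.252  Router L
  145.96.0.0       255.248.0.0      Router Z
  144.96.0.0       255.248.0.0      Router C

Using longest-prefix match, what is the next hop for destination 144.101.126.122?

Routes whose prefix contains 144.101.126.122:
  0.0.0.0/0 (default, matches everything) -> Router V
  144.0.0.0/6 (144.0.0.0 - 147.255.255.255) -> Router G
  144.96.0.0/13 (144.96.0.0 - 144.103.255.255) -> Router C
  144.101.96.0/19 (144.101.96.0 - 144.101.127.255) -> Router R
More-specific entries that do NOT match:
  144.101.126.124/30 (144.101.126.124 - 144.101.126.127) does not contain 144.101.126.122
  144.101.126.112/30 (144.101.126.112 - 144.101.126.115) does not contain 144.101.126.122
  144.101.127.96/27 (144.101.127.96 - 144.101.127.127) does not contain 144.101.126.122
  144.101.110.0/23 (144.101.110.0 - 144.101.111.255) does not contain 144.101.126.122
  144.101.120.0/22 (144.101.120.0 - 144.101.123.255) does not contain 144.101.126.122
Longest matching prefix is /19 -> next hop Router R.

Router R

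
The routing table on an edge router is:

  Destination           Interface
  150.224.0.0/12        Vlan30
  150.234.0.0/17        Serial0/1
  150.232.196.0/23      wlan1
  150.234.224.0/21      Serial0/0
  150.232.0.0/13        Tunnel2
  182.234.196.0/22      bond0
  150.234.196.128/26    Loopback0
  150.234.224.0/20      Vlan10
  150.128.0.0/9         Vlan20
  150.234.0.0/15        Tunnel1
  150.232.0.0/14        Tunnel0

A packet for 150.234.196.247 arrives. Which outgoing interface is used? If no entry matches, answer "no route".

Tunnel1

Routes whose prefix contains 150.234.196.247:
  150.128.0.0/9 (150.128.0.0 - 150.255.255.255) -> Vlan20
  150.224.0.0/12 (150.224.0.0 - 150.239.255.255) -> Vlan30
  150.232.0.0/13 (150.232.0.0 - 150.239.255.255) -> Tunnel2
  150.232.0.0/14 (150.232.0.0 - 150.235.255.255) -> Tunnel0
  150.234.0.0/15 (150.234.0.0 - 150.235.255.255) -> Tunnel1
More-specific entries that do NOT match:
  150.234.196.128/26 (150.234.196.128 - 150.234.196.191) does not contain 150.234.196.247
  150.232.196.0/23 (150.232.196.0 - 150.232.197.255) does not contain 150.234.196.247
  182.234.196.0/22 (182.234.196.0 - 182.234.199.255) does not contain 150.234.196.247
  150.234.224.0/21 (150.234.224.0 - 150.234.231.255) does not contain 150.234.196.247
  150.234.224.0/20 (150.234.224.0 - 150.234.239.255) does not contain 150.234.196.247
  150.234.0.0/17 (150.234.0.0 - 150.234.127.255) does not contain 150.234.196.247
Longest matching prefix is /15 -> interface Tunnel1.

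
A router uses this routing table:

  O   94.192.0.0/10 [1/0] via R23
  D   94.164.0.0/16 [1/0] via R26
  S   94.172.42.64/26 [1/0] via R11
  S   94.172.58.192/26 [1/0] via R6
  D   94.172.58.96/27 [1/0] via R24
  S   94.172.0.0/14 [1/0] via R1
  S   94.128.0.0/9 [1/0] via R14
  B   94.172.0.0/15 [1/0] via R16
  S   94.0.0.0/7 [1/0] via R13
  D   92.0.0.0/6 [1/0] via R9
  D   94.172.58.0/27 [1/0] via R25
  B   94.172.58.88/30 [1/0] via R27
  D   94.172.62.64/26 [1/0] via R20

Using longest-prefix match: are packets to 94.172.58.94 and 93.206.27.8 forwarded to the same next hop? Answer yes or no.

94.172.58.94: longest match 94.172.0.0/15 -> R16
93.206.27.8: longest match 92.0.0.0/6 -> R9

no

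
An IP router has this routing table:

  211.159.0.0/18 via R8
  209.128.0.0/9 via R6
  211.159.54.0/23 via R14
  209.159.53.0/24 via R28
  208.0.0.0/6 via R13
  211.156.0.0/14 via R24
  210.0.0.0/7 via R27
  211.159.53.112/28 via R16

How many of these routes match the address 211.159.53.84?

4

Prefixes containing 211.159.53.84:
  208.0.0.0/6 (208.0.0.0 - 211.255.255.255)
  210.0.0.0/7 (210.0.0.0 - 211.255.255.255)
  211.156.0.0/14 (211.156.0.0 - 211.159.255.255)
  211.159.0.0/18 (211.159.0.0 - 211.159.63.255)
Total matching entries: 4.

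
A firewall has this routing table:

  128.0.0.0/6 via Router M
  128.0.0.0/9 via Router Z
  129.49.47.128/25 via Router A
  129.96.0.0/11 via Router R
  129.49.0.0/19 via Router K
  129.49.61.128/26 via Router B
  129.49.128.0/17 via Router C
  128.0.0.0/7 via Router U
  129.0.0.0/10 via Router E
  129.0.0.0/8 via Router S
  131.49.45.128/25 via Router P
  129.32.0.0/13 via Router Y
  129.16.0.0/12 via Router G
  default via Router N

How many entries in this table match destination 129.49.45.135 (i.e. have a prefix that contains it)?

Prefixes containing 129.49.45.135:
  0.0.0.0/0 (default, matches everything)
  128.0.0.0/6 (128.0.0.0 - 131.255.255.255)
  128.0.0.0/7 (128.0.0.0 - 129.255.255.255)
  129.0.0.0/8 (129.0.0.0 - 129.255.255.255)
  129.0.0.0/10 (129.0.0.0 - 129.63.255.255)
Total matching entries: 5.

5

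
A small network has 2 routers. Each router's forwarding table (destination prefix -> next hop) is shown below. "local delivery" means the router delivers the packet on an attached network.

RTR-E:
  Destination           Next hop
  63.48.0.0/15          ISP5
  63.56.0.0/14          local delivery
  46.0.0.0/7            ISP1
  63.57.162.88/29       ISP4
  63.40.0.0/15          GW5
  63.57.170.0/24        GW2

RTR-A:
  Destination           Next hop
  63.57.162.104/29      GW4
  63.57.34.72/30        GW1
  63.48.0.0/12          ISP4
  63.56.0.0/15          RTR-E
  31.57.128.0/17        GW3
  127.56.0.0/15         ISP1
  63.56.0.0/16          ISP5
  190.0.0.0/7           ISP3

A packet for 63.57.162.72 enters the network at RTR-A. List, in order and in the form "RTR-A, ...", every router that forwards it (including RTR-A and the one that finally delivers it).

At RTR-A: longest match for 63.57.162.72 is 63.56.0.0/15 -> RTR-E
At RTR-E: longest match for 63.57.162.72 is 63.56.0.0/14 -> local delivery

RTR-A, RTR-E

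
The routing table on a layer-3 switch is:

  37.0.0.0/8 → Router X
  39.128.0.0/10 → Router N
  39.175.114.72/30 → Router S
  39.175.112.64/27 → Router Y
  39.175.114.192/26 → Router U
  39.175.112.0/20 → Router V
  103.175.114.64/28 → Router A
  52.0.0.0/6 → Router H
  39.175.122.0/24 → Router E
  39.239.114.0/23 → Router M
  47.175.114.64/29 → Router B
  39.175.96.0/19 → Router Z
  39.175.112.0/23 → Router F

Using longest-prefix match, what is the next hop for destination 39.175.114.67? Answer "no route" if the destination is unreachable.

Router V

Routes whose prefix contains 39.175.114.67:
  39.128.0.0/10 (39.128.0.0 - 39.191.255.255) -> Router N
  39.175.96.0/19 (39.175.96.0 - 39.175.127.255) -> Router Z
  39.175.112.0/20 (39.175.112.0 - 39.175.127.255) -> Router V
More-specific entries that do NOT match:
  39.175.114.72/30 (39.175.114.72 - 39.175.114.75) does not contain 39.175.114.67
  47.175.114.64/29 (47.175.114.64 - 47.175.114.71) does not contain 39.175.114.67
  103.175.114.64/28 (103.175.114.64 - 103.175.114.79) does not contain 39.175.114.67
  39.175.112.64/27 (39.175.112.64 - 39.175.112.95) does not contain 39.175.114.67
  39.175.114.192/26 (39.175.114.192 - 39.175.114.255) does not contain 39.175.114.67
  39.175.122.0/24 (39.175.122.0 - 39.175.122.255) does not contain 39.175.114.67
  39.239.114.0/23 (39.239.114.0 - 39.239.115.255) does not contain 39.175.114.67
  39.175.112.0/23 (39.175.112.0 - 39.175.113.255) does not contain 39.175.114.67
Longest matching prefix is /20 -> next hop Router V.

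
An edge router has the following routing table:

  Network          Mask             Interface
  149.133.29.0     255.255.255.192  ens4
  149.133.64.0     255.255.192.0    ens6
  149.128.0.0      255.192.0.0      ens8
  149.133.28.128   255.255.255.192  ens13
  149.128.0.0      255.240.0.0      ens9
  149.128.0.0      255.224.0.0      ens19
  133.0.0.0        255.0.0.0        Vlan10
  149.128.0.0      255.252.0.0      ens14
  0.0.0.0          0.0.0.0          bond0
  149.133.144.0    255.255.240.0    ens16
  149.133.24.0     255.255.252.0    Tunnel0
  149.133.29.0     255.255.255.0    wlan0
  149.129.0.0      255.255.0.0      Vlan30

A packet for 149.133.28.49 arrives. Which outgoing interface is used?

Routes whose prefix contains 149.133.28.49:
  0.0.0.0/0 (default, matches everything) -> bond0
  149.128.0.0/10 (149.128.0.0 - 149.191.255.255) -> ens8
  149.128.0.0/11 (149.128.0.0 - 149.159.255.255) -> ens19
  149.128.0.0/12 (149.128.0.0 - 149.143.255.255) -> ens9
More-specific entries that do NOT match:
  149.133.29.0/26 (149.133.29.0 - 149.133.29.63) does not contain 149.133.28.49
  149.133.28.128/26 (149.133.28.128 - 149.133.28.191) does not contain 149.133.28.49
  149.133.29.0/24 (149.133.29.0 - 149.133.29.255) does not contain 149.133.28.49
  149.133.24.0/22 (149.133.24.0 - 149.133.27.255) does not contain 149.133.28.49
  149.133.144.0/20 (149.133.144.0 - 149.133.159.255) does not contain 149.133.28.49
  149.133.64.0/18 (149.133.64.0 - 149.133.127.255) does not contain 149.133.28.49
  149.129.0.0/16 (149.129.0.0 - 149.129.255.255) does not contain 149.133.28.49
  149.128.0.0/14 (149.128.0.0 - 149.131.255.255) does not contain 149.133.28.49
Longest matching prefix is /12 -> interface ens9.

ens9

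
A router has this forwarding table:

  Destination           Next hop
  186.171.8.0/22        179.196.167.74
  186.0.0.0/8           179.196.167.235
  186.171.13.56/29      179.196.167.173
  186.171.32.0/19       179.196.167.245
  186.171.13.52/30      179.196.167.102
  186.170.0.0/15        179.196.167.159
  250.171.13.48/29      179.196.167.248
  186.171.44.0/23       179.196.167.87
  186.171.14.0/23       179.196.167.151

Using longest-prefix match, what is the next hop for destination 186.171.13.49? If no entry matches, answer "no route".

Routes whose prefix contains 186.171.13.49:
  186.0.0.0/8 (186.0.0.0 - 186.255.255.255) -> 179.196.167.235
  186.170.0.0/15 (186.170.0.0 - 186.171.255.255) -> 179.196.167.159
More-specific entries that do NOT match:
  186.171.13.52/30 (186.171.13.52 - 186.171.13.55) does not contain 186.171.13.49
  186.171.13.56/29 (186.171.13.56 - 186.171.13.63) does not contain 186.171.13.49
  250.171.13.48/29 (250.171.13.48 - 250.171.13.55) does not contain 186.171.13.49
  186.171.44.0/23 (186.171.44.0 - 186.171.45.255) does not contain 186.171.13.49
  186.171.14.0/23 (186.171.14.0 - 186.171.15.255) does not contain 186.171.13.49
  186.171.8.0/22 (186.171.8.0 - 186.171.11.255) does not contain 186.171.13.49
  186.171.32.0/19 (186.171.32.0 - 186.171.63.255) does not contain 186.171.13.49
Longest matching prefix is /15 -> next hop 179.196.167.159.

179.196.167.159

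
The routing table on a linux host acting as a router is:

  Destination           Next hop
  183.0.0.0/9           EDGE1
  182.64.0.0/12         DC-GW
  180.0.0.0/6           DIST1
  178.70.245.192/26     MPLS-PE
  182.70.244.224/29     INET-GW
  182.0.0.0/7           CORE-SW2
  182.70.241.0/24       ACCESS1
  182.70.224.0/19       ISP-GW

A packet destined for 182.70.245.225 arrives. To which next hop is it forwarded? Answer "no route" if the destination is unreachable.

Routes whose prefix contains 182.70.245.225:
  180.0.0.0/6 (180.0.0.0 - 183.255.255.255) -> DIST1
  182.0.0.0/7 (182.0.0.0 - 183.255.255.255) -> CORE-SW2
  182.64.0.0/12 (182.64.0.0 - 182.79.255.255) -> DC-GW
  182.70.224.0/19 (182.70.224.0 - 182.70.255.255) -> ISP-GW
More-specific entries that do NOT match:
  182.70.244.224/29 (182.70.244.224 - 182.70.244.231) does not contain 182.70.245.225
  178.70.245.192/26 (178.70.245.192 - 178.70.245.255) does not contain 182.70.245.225
  182.70.241.0/24 (182.70.241.0 - 182.70.241.255) does not contain 182.70.245.225
Longest matching prefix is /19 -> next hop ISP-GW.

ISP-GW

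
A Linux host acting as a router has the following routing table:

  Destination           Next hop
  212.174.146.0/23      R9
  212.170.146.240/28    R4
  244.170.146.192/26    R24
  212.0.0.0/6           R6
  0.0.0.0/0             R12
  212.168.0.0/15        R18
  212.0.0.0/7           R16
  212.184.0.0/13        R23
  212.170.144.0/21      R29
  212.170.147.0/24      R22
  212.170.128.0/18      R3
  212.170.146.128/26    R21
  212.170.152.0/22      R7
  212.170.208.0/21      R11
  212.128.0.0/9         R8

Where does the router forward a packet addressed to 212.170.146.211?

Routes whose prefix contains 212.170.146.211:
  0.0.0.0/0 (default, matches everything) -> R12
  212.0.0.0/6 (212.0.0.0 - 215.255.255.255) -> R6
  212.0.0.0/7 (212.0.0.0 - 213.255.255.255) -> R16
  212.128.0.0/9 (212.128.0.0 - 212.255.255.255) -> R8
  212.170.128.0/18 (212.170.128.0 - 212.170.191.255) -> R3
  212.170.144.0/21 (212.170.144.0 - 212.170.151.255) -> R29
More-specific entries that do NOT match:
  212.170.146.240/28 (212.170.146.240 - 212.170.146.255) does not contain 212.170.146.211
  244.170.146.192/26 (244.170.146.192 - 244.170.146.255) does not contain 212.170.146.211
  212.170.146.128/26 (212.170.146.128 - 212.170.146.191) does not contain 212.170.146.211
  212.170.147.0/24 (212.170.147.0 - 212.170.147.255) does not contain 212.170.146.211
  212.174.146.0/23 (212.174.146.0 - 212.174.147.255) does not contain 212.170.146.211
  212.170.152.0/22 (212.170.152.0 - 212.170.155.255) does not contain 212.170.146.211
Longest matching prefix is /21 -> next hop R29.

R29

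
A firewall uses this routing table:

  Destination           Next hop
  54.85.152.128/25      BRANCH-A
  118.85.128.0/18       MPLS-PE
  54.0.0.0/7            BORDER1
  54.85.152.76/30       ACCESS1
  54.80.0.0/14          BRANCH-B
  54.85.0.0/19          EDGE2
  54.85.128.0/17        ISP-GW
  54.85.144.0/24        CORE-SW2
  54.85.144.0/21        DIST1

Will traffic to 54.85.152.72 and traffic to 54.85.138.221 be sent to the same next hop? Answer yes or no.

54.85.152.72: longest match 54.85.128.0/17 -> ISP-GW
54.85.138.221: longest match 54.85.128.0/17 -> ISP-GW

yes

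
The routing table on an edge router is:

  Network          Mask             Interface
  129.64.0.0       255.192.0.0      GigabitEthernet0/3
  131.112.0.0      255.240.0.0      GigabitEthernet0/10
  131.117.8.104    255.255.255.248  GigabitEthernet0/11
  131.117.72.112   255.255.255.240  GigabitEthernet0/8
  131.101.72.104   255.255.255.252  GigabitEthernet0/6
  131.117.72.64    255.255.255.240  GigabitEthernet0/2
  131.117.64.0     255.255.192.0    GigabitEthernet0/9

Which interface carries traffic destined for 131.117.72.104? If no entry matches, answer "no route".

Routes whose prefix contains 131.117.72.104:
  131.112.0.0/12 (131.112.0.0 - 131.127.255.255) -> GigabitEthernet0/10
  131.117.64.0/18 (131.117.64.0 - 131.117.127.255) -> GigabitEthernet0/9
More-specific entries that do NOT match:
  131.101.72.104/30 (131.101.72.104 - 131.101.72.107) does not contain 131.117.72.104
  131.117.8.104/29 (131.117.8.104 - 131.117.8.111) does not contain 131.117.72.104
  131.117.72.112/28 (131.117.72.112 - 131.117.72.127) does not contain 131.117.72.104
  131.117.72.64/28 (131.117.72.64 - 131.117.72.79) does not contain 131.117.72.104
Longest matching prefix is /18 -> interface GigabitEthernet0/9.

GigabitEthernet0/9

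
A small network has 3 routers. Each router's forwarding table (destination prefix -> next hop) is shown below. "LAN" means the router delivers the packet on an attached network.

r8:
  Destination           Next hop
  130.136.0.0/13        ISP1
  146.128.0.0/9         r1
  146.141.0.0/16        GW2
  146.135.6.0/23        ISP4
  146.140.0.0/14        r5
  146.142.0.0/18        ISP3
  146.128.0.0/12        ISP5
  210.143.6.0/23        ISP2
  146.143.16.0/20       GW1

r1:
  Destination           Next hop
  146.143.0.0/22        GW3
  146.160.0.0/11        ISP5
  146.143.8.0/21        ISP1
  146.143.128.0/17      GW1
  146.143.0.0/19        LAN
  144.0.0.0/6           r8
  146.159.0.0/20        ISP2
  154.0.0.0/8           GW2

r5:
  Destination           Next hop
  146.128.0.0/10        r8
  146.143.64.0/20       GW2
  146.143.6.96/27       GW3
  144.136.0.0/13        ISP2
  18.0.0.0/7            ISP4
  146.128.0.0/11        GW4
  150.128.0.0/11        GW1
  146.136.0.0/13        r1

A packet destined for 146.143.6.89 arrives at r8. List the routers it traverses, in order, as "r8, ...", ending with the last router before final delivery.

At r8: longest match for 146.143.6.89 is 146.140.0.0/14 -> r5
At r5: longest match for 146.143.6.89 is 146.136.0.0/13 -> r1
At r1: longest match for 146.143.6.89 is 146.143.0.0/19 -> LAN

r8, r5, r1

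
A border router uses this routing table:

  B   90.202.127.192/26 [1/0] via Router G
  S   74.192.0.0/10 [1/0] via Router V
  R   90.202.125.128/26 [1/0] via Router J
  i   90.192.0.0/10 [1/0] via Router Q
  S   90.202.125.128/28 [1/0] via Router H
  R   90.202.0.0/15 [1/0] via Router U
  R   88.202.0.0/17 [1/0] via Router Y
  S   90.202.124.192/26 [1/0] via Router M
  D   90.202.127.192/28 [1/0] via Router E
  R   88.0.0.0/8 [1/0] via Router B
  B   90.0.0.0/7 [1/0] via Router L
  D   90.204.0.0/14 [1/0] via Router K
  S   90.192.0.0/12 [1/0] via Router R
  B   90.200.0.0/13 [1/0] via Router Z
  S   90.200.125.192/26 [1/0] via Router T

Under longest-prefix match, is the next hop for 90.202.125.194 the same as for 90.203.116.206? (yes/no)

90.202.125.194: longest match 90.202.0.0/15 -> Router U
90.203.116.206: longest match 90.202.0.0/15 -> Router U

yes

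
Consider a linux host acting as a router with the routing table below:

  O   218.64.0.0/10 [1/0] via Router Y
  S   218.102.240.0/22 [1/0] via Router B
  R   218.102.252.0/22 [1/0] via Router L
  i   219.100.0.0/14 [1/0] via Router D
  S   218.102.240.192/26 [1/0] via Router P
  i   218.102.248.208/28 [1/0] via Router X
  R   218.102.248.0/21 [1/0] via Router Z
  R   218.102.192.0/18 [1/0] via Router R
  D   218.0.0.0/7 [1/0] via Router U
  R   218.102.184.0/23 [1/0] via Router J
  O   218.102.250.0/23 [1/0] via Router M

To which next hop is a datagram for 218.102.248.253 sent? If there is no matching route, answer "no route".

Router Z

Routes whose prefix contains 218.102.248.253:
  218.0.0.0/7 (218.0.0.0 - 219.255.255.255) -> Router U
  218.64.0.0/10 (218.64.0.0 - 218.127.255.255) -> Router Y
  218.102.192.0/18 (218.102.192.0 - 218.102.255.255) -> Router R
  218.102.248.0/21 (218.102.248.0 - 218.102.255.255) -> Router Z
More-specific entries that do NOT match:
  218.102.248.208/28 (218.102.248.208 - 218.102.248.223) does not contain 218.102.248.253
  218.102.240.192/26 (218.102.240.192 - 218.102.240.255) does not contain 218.102.248.253
  218.102.184.0/23 (218.102.184.0 - 218.102.185.255) does not contain 218.102.248.253
  218.102.250.0/23 (218.102.250.0 - 218.102.251.255) does not contain 218.102.248.253
  218.102.240.0/22 (218.102.240.0 - 218.102.243.255) does not contain 218.102.248.253
  218.102.252.0/22 (218.102.252.0 - 218.102.255.255) does not contain 218.102.248.253
Longest matching prefix is /21 -> next hop Router Z.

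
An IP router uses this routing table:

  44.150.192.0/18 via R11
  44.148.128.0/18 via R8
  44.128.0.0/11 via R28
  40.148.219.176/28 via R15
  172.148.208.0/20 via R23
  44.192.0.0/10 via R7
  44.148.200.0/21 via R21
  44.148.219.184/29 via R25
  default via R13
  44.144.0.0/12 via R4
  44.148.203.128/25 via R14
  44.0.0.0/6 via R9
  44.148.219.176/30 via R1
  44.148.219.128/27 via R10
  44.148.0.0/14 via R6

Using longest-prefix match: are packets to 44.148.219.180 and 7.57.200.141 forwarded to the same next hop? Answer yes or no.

44.148.219.180: longest match 44.148.0.0/14 -> R6
7.57.200.141: longest match 0.0.0.0/0 -> R13

no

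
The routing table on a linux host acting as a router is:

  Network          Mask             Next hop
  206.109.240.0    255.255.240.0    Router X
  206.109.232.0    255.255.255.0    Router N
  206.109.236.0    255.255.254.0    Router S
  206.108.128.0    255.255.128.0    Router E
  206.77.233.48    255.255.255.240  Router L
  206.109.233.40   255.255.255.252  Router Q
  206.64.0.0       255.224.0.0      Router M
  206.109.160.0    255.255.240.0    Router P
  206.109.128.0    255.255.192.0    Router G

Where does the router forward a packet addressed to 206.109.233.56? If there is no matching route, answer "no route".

No entry's prefix contains 206.109.233.56; there is no default route.

no route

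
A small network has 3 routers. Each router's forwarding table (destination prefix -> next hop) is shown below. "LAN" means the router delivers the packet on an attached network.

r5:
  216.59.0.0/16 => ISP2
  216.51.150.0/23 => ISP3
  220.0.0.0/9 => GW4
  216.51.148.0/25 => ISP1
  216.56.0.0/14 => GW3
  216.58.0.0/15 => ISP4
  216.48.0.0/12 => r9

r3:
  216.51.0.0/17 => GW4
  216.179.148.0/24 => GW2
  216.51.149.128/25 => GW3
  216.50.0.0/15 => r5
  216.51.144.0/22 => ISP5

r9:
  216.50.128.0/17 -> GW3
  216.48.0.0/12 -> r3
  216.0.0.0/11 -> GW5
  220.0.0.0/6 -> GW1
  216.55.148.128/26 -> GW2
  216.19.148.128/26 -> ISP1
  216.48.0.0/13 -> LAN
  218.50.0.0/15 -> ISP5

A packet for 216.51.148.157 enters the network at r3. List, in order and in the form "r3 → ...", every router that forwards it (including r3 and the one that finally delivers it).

At r3: longest match for 216.51.148.157 is 216.50.0.0/15 -> r5
At r5: longest match for 216.51.148.157 is 216.48.0.0/12 -> r9
At r9: longest match for 216.51.148.157 is 216.48.0.0/13 -> LAN

r3 → r5 → r9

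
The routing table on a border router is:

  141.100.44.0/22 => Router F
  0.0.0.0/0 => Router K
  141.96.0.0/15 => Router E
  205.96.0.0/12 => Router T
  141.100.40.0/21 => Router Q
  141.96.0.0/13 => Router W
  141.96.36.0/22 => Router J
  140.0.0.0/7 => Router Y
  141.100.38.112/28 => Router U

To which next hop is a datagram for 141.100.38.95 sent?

Routes whose prefix contains 141.100.38.95:
  0.0.0.0/0 (default, matches everything) -> Router K
  140.0.0.0/7 (140.0.0.0 - 141.255.255.255) -> Router Y
  141.96.0.0/13 (141.96.0.0 - 141.103.255.255) -> Router W
More-specific entries that do NOT match:
  141.100.38.112/28 (141.100.38.112 - 141.100.38.127) does not contain 141.100.38.95
  141.100.44.0/22 (141.100.44.0 - 141.100.47.255) does not contain 141.100.38.95
  141.96.36.0/22 (141.96.36.0 - 141.96.39.255) does not contain 141.100.38.95
  141.100.40.0/21 (141.100.40.0 - 141.100.47.255) does not contain 141.100.38.95
  141.96.0.0/15 (141.96.0.0 - 141.97.255.255) does not contain 141.100.38.95
Longest matching prefix is /13 -> next hop Router W.

Router W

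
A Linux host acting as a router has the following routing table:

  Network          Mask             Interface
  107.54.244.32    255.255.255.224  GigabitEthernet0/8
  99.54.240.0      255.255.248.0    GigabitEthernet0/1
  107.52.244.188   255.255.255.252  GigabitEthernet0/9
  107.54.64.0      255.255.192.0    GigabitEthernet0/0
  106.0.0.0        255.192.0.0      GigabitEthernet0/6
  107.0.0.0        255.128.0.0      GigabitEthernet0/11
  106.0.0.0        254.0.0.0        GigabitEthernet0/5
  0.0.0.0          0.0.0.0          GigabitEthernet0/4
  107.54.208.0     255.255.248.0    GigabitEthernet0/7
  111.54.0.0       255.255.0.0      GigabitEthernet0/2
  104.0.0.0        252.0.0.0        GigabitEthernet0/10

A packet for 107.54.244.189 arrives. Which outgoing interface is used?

GigabitEthernet0/11

Routes whose prefix contains 107.54.244.189:
  0.0.0.0/0 (default, matches everything) -> GigabitEthernet0/4
  104.0.0.0/6 (104.0.0.0 - 107.255.255.255) -> GigabitEthernet0/10
  106.0.0.0/7 (106.0.0.0 - 107.255.255.255) -> GigabitEthernet0/5
  107.0.0.0/9 (107.0.0.0 - 107.127.255.255) -> GigabitEthernet0/11
More-specific entries that do NOT match:
  107.52.244.188/30 (107.52.244.188 - 107.52.244.191) does not contain 107.54.244.189
  107.54.244.32/27 (107.54.244.32 - 107.54.244.63) does not contain 107.54.244.189
  99.54.240.0/21 (99.54.240.0 - 99.54.247.255) does not contain 107.54.244.189
  107.54.208.0/21 (107.54.208.0 - 107.54.215.255) does not contain 107.54.244.189
  107.54.64.0/18 (107.54.64.0 - 107.54.127.255) does not contain 107.54.244.189
  111.54.0.0/16 (111.54.0.0 - 111.54.255.255) does not contain 107.54.244.189
  106.0.0.0/10 (106.0.0.0 - 106.63.255.255) does not contain 107.54.244.189
Longest matching prefix is /9 -> interface GigabitEthernet0/11.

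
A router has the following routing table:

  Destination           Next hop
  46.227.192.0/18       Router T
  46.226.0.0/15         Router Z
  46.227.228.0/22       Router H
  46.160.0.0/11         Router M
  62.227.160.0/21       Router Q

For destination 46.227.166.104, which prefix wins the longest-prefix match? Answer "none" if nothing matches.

46.226.0.0/15

Entries matching 46.227.166.104:
  46.226.0.0/15 (46.226.0.0 - 46.227.255.255)
Most specific is 46.226.0.0/15.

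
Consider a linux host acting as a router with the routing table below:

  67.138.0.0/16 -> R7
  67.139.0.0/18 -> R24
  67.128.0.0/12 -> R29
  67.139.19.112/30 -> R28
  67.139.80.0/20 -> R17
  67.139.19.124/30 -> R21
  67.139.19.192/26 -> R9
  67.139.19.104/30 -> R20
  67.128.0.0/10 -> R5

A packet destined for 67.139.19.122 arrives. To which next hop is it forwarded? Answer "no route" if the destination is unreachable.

Routes whose prefix contains 67.139.19.122:
  67.128.0.0/10 (67.128.0.0 - 67.191.255.255) -> R5
  67.128.0.0/12 (67.128.0.0 - 67.143.255.255) -> R29
  67.139.0.0/18 (67.139.0.0 - 67.139.63.255) -> R24
More-specific entries that do NOT match:
  67.139.19.112/30 (67.139.19.112 - 67.139.19.115) does not contain 67.139.19.122
  67.139.19.124/30 (67.139.19.124 - 67.139.19.127) does not contain 67.139.19.122
  67.139.19.104/30 (67.139.19.104 - 67.139.19.107) does not contain 67.139.19.122
  67.139.19.192/26 (67.139.19.192 - 67.139.19.255) does not contain 67.139.19.122
  67.139.80.0/20 (67.139.80.0 - 67.139.95.255) does not contain 67.139.19.122
Longest matching prefix is /18 -> next hop R24.

R24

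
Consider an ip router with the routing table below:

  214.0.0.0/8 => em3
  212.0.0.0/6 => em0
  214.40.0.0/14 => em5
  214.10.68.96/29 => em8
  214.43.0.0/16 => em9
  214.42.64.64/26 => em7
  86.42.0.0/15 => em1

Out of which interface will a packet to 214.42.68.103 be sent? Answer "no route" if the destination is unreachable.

em5

Routes whose prefix contains 214.42.68.103:
  212.0.0.0/6 (212.0.0.0 - 215.255.255.255) -> em0
  214.0.0.0/8 (214.0.0.0 - 214.255.255.255) -> em3
  214.40.0.0/14 (214.40.0.0 - 214.43.255.255) -> em5
More-specific entries that do NOT match:
  214.10.68.96/29 (214.10.68.96 - 214.10.68.103) does not contain 214.42.68.103
  214.42.64.64/26 (214.42.64.64 - 214.42.64.127) does not contain 214.42.68.103
  214.43.0.0/16 (214.43.0.0 - 214.43.255.255) does not contain 214.42.68.103
  86.42.0.0/15 (86.42.0.0 - 86.43.255.255) does not contain 214.42.68.103
Longest matching prefix is /14 -> interface em5.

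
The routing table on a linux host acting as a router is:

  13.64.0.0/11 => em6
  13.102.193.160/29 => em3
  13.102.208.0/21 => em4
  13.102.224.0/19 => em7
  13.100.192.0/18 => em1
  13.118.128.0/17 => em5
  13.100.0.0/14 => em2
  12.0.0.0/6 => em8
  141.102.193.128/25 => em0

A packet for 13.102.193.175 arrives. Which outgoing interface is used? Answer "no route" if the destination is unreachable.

em2

Routes whose prefix contains 13.102.193.175:
  12.0.0.0/6 (12.0.0.0 - 15.255.255.255) -> em8
  13.100.0.0/14 (13.100.0.0 - 13.103.255.255) -> em2
More-specific entries that do NOT match:
  13.102.193.160/29 (13.102.193.160 - 13.102.193.167) does not contain 13.102.193.175
  141.102.193.128/25 (141.102.193.128 - 141.102.193.255) does not contain 13.102.193.175
  13.102.208.0/21 (13.102.208.0 - 13.102.215.255) does not contain 13.102.193.175
  13.102.224.0/19 (13.102.224.0 - 13.102.255.255) does not contain 13.102.193.175
  13.100.192.0/18 (13.100.192.0 - 13.100.255.255) does not contain 13.102.193.175
  13.118.128.0/17 (13.118.128.0 - 13.118.255.255) does not contain 13.102.193.175
Longest matching prefix is /14 -> interface em2.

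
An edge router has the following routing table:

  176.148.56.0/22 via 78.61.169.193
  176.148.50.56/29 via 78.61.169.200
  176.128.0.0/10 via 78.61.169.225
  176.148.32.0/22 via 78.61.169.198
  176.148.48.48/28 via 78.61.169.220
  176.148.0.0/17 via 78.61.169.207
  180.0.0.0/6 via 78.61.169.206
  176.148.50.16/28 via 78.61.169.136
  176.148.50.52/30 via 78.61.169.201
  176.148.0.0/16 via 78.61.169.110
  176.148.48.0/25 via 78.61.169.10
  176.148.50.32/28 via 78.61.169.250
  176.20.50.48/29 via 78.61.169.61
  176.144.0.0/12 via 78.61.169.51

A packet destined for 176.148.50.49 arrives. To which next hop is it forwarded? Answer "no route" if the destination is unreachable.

78.61.169.207

Routes whose prefix contains 176.148.50.49:
  176.128.0.0/10 (176.128.0.0 - 176.191.255.255) -> 78.61.169.225
  176.144.0.0/12 (176.144.0.0 - 176.159.255.255) -> 78.61.169.51
  176.148.0.0/16 (176.148.0.0 - 176.148.255.255) -> 78.61.169.110
  176.148.0.0/17 (176.148.0.0 - 176.148.127.255) -> 78.61.169.207
More-specific entries that do NOT match:
  176.148.50.52/30 (176.148.50.52 - 176.148.50.55) does not contain 176.148.50.49
  176.148.50.56/29 (176.148.50.56 - 176.148.50.63) does not contain 176.148.50.49
  176.20.50.48/29 (176.20.50.48 - 176.20.50.55) does not contain 176.148.50.49
  176.148.48.48/28 (176.148.48.48 - 176.148.48.63) does not contain 176.148.50.49
  176.148.50.16/28 (176.148.50.16 - 176.148.50.31) does not contain 176.148.50.49
  176.148.50.32/28 (176.148.50.32 - 176.148.50.47) does not contain 176.148.50.49
  176.148.48.0/25 (176.148.48.0 - 176.148.48.127) does not contain 176.148.50.49
  176.148.56.0/22 (176.148.56.0 - 176.148.59.255) does not contain 176.148.50.49
  176.148.32.0/22 (176.148.32.0 - 176.148.35.255) does not contain 176.148.50.49
Longest matching prefix is /17 -> next hop 78.61.169.207.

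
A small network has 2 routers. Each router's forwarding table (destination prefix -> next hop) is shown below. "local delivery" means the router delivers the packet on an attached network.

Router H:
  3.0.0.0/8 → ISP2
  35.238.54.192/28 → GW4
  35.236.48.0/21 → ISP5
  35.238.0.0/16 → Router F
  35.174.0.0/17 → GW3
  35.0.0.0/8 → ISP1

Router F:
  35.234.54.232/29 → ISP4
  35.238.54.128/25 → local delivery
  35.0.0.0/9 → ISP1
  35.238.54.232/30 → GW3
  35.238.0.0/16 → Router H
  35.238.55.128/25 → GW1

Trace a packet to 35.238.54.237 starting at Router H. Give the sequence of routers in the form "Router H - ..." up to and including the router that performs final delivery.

At Router H: longest match for 35.238.54.237 is 35.238.0.0/16 -> Router F
At Router F: longest match for 35.238.54.237 is 35.238.54.128/25 -> local delivery

Router H - Router F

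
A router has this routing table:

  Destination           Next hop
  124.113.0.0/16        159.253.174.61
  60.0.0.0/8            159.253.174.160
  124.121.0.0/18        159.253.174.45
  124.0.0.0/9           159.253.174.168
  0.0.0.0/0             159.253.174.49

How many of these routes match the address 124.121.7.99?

3

Prefixes containing 124.121.7.99:
  0.0.0.0/0 (default, matches everything)
  124.0.0.0/9 (124.0.0.0 - 124.127.255.255)
  124.121.0.0/18 (124.121.0.0 - 124.121.63.255)
Total matching entries: 3.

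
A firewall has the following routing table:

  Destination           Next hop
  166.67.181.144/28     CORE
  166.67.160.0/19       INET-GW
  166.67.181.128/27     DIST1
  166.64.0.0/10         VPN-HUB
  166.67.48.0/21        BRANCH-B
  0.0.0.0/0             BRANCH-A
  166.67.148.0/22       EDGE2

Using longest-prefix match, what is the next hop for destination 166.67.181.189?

INET-GW

Routes whose prefix contains 166.67.181.189:
  0.0.0.0/0 (default, matches everything) -> BRANCH-A
  166.64.0.0/10 (166.64.0.0 - 166.127.255.255) -> VPN-HUB
  166.67.160.0/19 (166.67.160.0 - 166.67.191.255) -> INET-GW
More-specific entries that do NOT match:
  166.67.181.144/28 (166.67.181.144 - 166.67.181.159) does not contain 166.67.181.189
  166.67.181.128/27 (166.67.181.128 - 166.67.181.159) does not contain 166.67.181.189
  166.67.148.0/22 (166.67.148.0 - 166.67.151.255) does not contain 166.67.181.189
  166.67.48.0/21 (166.67.48.0 - 166.67.55.255) does not contain 166.67.181.189
Longest matching prefix is /19 -> next hop INET-GW.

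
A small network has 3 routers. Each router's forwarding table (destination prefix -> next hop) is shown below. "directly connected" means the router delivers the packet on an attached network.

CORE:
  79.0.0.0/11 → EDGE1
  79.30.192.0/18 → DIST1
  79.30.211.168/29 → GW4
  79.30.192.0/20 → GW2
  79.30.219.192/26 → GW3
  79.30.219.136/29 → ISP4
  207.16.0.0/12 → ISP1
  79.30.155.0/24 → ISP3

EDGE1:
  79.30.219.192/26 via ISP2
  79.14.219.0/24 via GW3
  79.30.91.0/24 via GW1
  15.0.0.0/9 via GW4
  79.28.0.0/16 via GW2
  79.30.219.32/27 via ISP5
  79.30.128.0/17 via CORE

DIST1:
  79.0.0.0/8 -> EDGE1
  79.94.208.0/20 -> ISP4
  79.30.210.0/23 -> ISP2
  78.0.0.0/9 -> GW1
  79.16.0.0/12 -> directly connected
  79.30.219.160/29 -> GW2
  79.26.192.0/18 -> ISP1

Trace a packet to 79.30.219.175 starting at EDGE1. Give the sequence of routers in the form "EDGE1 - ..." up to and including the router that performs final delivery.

EDGE1 - CORE - DIST1

At EDGE1: longest match for 79.30.219.175 is 79.30.128.0/17 -> CORE
At CORE: longest match for 79.30.219.175 is 79.30.192.0/18 -> DIST1
At DIST1: longest match for 79.30.219.175 is 79.16.0.0/12 -> directly connected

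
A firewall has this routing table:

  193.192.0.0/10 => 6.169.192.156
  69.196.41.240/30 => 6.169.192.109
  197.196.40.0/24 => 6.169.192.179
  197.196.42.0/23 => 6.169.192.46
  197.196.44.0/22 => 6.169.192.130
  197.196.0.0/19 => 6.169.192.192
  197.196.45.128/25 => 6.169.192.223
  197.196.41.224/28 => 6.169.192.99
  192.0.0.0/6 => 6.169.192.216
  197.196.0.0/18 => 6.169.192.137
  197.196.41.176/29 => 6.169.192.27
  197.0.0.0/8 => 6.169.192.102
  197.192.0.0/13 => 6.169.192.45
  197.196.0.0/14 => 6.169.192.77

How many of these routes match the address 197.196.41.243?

4

Prefixes containing 197.196.41.243:
  197.0.0.0/8 (197.0.0.0 - 197.255.255.255)
  197.192.0.0/13 (197.192.0.0 - 197.199.255.255)
  197.196.0.0/14 (197.196.0.0 - 197.199.255.255)
  197.196.0.0/18 (197.196.0.0 - 197.196.63.255)
Total matching entries: 4.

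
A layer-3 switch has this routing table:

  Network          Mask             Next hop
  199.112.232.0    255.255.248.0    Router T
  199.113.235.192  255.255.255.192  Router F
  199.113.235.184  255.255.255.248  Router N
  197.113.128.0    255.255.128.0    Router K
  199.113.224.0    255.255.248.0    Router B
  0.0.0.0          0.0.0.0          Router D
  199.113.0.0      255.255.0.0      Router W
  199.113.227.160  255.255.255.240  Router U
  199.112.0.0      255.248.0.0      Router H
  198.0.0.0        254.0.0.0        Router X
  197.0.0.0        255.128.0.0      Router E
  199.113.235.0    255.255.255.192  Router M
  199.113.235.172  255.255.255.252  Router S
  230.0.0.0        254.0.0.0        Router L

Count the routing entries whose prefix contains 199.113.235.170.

4

Prefixes containing 199.113.235.170:
  0.0.0.0/0 (default, matches everything)
  198.0.0.0/7 (198.0.0.0 - 199.255.255.255)
  199.112.0.0/13 (199.112.0.0 - 199.119.255.255)
  199.113.0.0/16 (199.113.0.0 - 199.113.255.255)
Total matching entries: 4.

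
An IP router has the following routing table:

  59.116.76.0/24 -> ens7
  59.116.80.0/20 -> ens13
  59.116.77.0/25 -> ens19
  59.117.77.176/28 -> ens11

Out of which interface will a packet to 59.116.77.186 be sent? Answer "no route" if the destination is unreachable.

no route

No entry's prefix contains 59.116.77.186; there is no default route.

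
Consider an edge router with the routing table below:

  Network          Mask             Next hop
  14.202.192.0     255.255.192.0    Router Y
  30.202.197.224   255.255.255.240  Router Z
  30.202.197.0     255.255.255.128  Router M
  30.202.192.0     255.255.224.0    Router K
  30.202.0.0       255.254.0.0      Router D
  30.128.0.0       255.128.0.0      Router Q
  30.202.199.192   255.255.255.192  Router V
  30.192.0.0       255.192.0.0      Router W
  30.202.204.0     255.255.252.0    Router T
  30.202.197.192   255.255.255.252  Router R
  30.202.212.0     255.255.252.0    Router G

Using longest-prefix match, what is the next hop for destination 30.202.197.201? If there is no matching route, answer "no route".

Router K

Routes whose prefix contains 30.202.197.201:
  30.128.0.0/9 (30.128.0.0 - 30.255.255.255) -> Router Q
  30.192.0.0/10 (30.192.0.0 - 30.255.255.255) -> Router W
  30.202.0.0/15 (30.202.0.0 - 30.203.255.255) -> Router D
  30.202.192.0/19 (30.202.192.0 - 30.202.223.255) -> Router K
More-specific entries that do NOT match:
  30.202.197.192/30 (30.202.197.192 - 30.202.197.195) does not contain 30.202.197.201
  30.202.197.224/28 (30.202.197.224 - 30.202.197.239) does not contain 30.202.197.201
  30.202.199.192/26 (30.202.199.192 - 30.202.199.255) does not contain 30.202.197.201
  30.202.197.0/25 (30.202.197.0 - 30.202.197.127) does not contain 30.202.197.201
  30.202.204.0/22 (30.202.204.0 - 30.202.207.255) does not contain 30.202.197.201
  30.202.212.0/22 (30.202.212.0 - 30.202.215.255) does not contain 30.202.197.201
Longest matching prefix is /19 -> next hop Router K.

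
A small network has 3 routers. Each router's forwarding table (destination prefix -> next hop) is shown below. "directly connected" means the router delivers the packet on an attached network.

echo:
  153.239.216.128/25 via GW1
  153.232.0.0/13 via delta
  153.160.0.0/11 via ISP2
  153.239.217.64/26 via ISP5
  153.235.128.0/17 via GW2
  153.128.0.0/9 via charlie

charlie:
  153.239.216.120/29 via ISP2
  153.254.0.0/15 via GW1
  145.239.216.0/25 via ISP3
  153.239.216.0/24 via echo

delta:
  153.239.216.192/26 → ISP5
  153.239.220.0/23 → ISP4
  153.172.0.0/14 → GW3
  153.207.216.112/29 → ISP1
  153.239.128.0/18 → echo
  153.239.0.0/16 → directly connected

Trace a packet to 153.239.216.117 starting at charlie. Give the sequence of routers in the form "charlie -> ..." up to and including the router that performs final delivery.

At charlie: longest match for 153.239.216.117 is 153.239.216.0/24 -> echo
At echo: longest match for 153.239.216.117 is 153.232.0.0/13 -> delta
At delta: longest match for 153.239.216.117 is 153.239.0.0/16 -> directly connected

charlie -> echo -> delta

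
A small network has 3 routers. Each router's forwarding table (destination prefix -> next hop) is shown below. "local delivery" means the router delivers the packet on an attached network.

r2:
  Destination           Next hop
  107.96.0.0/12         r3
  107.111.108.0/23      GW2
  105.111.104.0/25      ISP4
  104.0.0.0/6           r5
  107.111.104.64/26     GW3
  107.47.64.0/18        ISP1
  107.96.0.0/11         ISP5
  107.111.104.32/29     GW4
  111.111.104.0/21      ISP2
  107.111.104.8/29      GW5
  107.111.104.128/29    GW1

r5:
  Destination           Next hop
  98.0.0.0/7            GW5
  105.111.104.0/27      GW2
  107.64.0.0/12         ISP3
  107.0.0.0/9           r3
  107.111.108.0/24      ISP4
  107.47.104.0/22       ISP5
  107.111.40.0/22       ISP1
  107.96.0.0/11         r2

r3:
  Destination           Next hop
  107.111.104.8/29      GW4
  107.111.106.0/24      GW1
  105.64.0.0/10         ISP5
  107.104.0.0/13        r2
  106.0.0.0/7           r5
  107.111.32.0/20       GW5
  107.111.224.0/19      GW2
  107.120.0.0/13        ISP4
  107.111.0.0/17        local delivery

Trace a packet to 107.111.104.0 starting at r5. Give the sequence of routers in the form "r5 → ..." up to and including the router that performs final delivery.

r5 → r2 → r3

At r5: longest match for 107.111.104.0 is 107.96.0.0/11 -> r2
At r2: longest match for 107.111.104.0 is 107.96.0.0/12 -> r3
At r3: longest match for 107.111.104.0 is 107.111.0.0/17 -> local delivery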